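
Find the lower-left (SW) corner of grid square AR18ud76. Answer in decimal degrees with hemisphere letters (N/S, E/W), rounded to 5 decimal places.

88.15000° N, 176.27500° W

Field A=0, R=17: +0·20° lon, +17·10° lat → SW at lon -180°, lat 80°.
Square 1, 8: +1·2° lon, +8·1° lat → SW at lon -178°, lat 88°.
Subsquare u=20, d=3: +20·0.0833333° lon, +3·0.0416667° lat → SW at lon -176.333°, lat 88.125°.
Extended square 7, 6: +7·0.00833333° lon, +6·0.00416667° lat → SW at lon -176.275°, lat 88.15°.
latitude 88.15000° N, longitude 176.27500° W.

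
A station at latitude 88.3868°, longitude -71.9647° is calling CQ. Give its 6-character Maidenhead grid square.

FR48aj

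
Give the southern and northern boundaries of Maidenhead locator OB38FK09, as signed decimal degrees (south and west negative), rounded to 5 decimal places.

-71.54583, -71.54167

Field O=14, B=1: +14·20° lon, +1·10° lat → SW at lon 100°, lat -80°.
Square 3, 8: +3·2° lon, +8·1° lat → SW at lon 106°, lat -72°.
Subsquare f=5, k=10: +5·0.0833333° lon, +10·0.0416667° lat → SW at lon 106.417°, lat -71.5833°.
Extended square 0, 9: +0·0.00833333° lon, +9·0.00416667° lat → SW at lon 106.417°, lat -71.5458°.
Cell spans 0.00833333° lon × 0.00416667° lat.
south -71.54583, north -71.54167.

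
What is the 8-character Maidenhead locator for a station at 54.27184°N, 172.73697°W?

AO34pg15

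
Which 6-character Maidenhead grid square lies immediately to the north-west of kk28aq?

KK18xr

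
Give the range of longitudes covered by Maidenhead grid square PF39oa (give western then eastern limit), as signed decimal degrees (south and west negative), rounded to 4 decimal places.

127.1667, 127.2500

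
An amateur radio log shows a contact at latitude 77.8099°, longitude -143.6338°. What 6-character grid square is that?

BQ87et

Add 180° to longitude and 90° to latitude: 36.3662, 167.8099.
Field: 36.3662/20 → 1 → B, 167.8099/10 → 16 → Q; chars BQ.
Square: 16.3662/2 → 8, 7.8099/1 → 7; chars 87.
Subsquare: 0.3662/0.0833333 → 4 → e, 0.8099/0.0416667 → 19 → t; chars et.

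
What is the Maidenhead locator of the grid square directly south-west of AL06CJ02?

AL06bj91

Longitude extended square 0; −1 → -1, wraps to 9, carry into subsquare.
Longitude subsquare c = 2; −1 → 1 = b.
Latitude extended square 2; −1 → 1.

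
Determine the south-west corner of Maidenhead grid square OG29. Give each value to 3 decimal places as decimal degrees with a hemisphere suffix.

21.000° S, 104.000° E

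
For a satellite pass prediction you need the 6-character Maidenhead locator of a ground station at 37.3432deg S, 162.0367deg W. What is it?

Add 180° to longitude and 90° to latitude: 17.9633, 52.6568.
Field: lon ⌊17.9633/20⌋ = 0 → A; lat ⌊52.6568/10⌋ = 5 → F.
Square: lon ⌊17.9633/2⌋ = 8; lat ⌊2.6568/1⌋ = 2.
Subsquare: lon ⌊1.9633/0.0833333⌋ = 23 → x; lat ⌊0.6568/0.0416667⌋ = 15 → p.

AF82xp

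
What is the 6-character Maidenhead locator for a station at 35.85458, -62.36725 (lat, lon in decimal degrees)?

FM85tu

Add 180° to longitude and 90° to latitude: 117.6328, 125.8546.
Field: lon ⌊117.6328/20⌋ = 5 → F; lat ⌊125.8546/10⌋ = 12 → M.
Square: lon ⌊17.6328/2⌋ = 8; lat ⌊5.8546/1⌋ = 5.
Subsquare: lon ⌊1.6328/0.0833333⌋ = 19 → t; lat ⌊0.8546/0.0416667⌋ = 20 → u.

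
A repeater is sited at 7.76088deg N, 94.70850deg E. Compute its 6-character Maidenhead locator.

Add 180° to longitude and 90° to latitude: 274.7085, 97.7609.
Field: lon ⌊274.7085/20⌋ = 13 → N; lat ⌊97.7609/10⌋ = 9 → J.
Square: lon ⌊14.7085/2⌋ = 7; lat ⌊7.7609/1⌋ = 7.
Subsquare: lon ⌊0.7085/0.0833333⌋ = 8 → i; lat ⌊0.7609/0.0416667⌋ = 18 → s.

NJ77is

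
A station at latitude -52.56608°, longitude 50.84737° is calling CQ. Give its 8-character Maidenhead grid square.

Shift to the Maidenhead origin (180°W, 90°S): lon 230.84737, lat 37.43392.
Field: lon ⌊230.84737/20⌋ = 11 → L; lat ⌊37.43392/10⌋ = 3 → D.
Square: lon ⌊10.84737/2⌋ = 5; lat ⌊7.43392/1⌋ = 7.
Subsquare: lon ⌊0.84737/0.0833333⌋ = 10 → k; lat ⌊0.43392/0.0416667⌋ = 10 → k.
Extended square: lon ⌊0.01404/0.00833333⌋ = 1; lat ⌊0.01725/0.00416667⌋ = 4.

LD57kk14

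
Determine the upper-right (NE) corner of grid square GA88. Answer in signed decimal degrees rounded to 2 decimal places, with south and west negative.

-81.00, -42.00

Field G=6, A=0: +6·20° lon, +0·10° lat → SW at lon -60°, lat -90°.
Square 8, 8: +8·2° lon, +8·1° lat → SW at lon -44°, lat -82°.
Cell spans 2° lon × 1° lat. NE corner is SW corner plus one full cell.
latitude -81.00, longitude -42.00.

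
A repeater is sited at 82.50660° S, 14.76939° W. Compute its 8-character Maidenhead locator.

IA27ol78

Add 180° to longitude and 90° to latitude: 165.23061, 7.49340.
Field: lon ⌊165.23061/20⌋ = 8 → I; lat ⌊7.49340/10⌋ = 0 → A.
Square: lon ⌊5.23061/2⌋ = 2; lat ⌊7.49340/1⌋ = 7.
Subsquare: lon ⌊1.23061/0.0833333⌋ = 14 → o; lat ⌊0.49340/0.0416667⌋ = 11 → l.
Extended square: lon ⌊0.06394/0.00833333⌋ = 7; lat ⌊0.03507/0.00416667⌋ = 8.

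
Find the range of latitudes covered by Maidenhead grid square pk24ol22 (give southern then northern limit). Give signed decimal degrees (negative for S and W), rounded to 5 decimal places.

Field P=15, K=10: +15·20° lon, +10·10° lat → SW at lon 120°, lat 10°.
Square 2, 4: +2·2° lon, +4·1° lat → SW at lon 124°, lat 14°.
Subsquare o=14, l=11: +14·0.0833333° lon, +11·0.0416667° lat → SW at lon 125.167°, lat 14.4583°.
Extended square 2, 2: +2·0.00833333° lon, +2·0.00416667° lat → SW at lon 125.183°, lat 14.4667°.
Cell spans 0.00833333° lon × 0.00416667° lat.
south 14.46667, north 14.47083.

14.46667, 14.47083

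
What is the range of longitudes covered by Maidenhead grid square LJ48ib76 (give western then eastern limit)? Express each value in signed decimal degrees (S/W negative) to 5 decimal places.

48.72500, 48.73333

Field L=11, J=9: +11·20° lon, +9·10° lat → SW at lon 40°, lat 0°.
Square 4, 8: +4·2° lon, +8·1° lat → SW at lon 48°, lat 8°.
Subsquare i=8, b=1: +8·0.0833333° lon, +1·0.0416667° lat → SW at lon 48.6667°, lat 8.04167°.
Extended square 7, 6: +7·0.00833333° lon, +6·0.00416667° lat → SW at lon 48.725°, lat 8.06667°.
Cell spans 0.00833333° lon × 0.00416667° lat.
west 48.72500, east 48.73333.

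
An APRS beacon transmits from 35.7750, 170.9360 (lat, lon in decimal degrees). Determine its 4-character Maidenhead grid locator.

Add 180° to longitude and 90° to latitude: 350.94, 125.78.
Field: lon ⌊350.94/20⌋ = 17 → R; lat ⌊125.78/10⌋ = 12 → M.
Square: lon ⌊10.94/2⌋ = 5; lat ⌊5.78/1⌋ = 5.

RM55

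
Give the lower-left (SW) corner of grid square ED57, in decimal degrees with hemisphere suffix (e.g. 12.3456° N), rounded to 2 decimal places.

Field E=4, D=3: +4·20° lon, +3·10° lat → SW at lon -100°, lat -60°.
Square 5, 7: +5·2° lon, +7·1° lat → SW at lon -90°, lat -53°.
latitude 53.00° S, longitude 90.00° W.

53.00° S, 90.00° W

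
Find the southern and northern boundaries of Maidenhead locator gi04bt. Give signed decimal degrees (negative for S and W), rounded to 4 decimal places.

Field G=6, I=8: +6·20° lon, +8·10° lat → SW at lon -60°, lat -10°.
Square 0, 4: +0·2° lon, +4·1° lat → SW at lon -60°, lat -6°.
Subsquare b=1, t=19: +1·0.0833333° lon, +19·0.0416667° lat → SW at lon -59.9167°, lat -5.20833°.
Cell spans 0.0833333° lon × 0.0416667° lat.
south -5.2083, north -5.1667.

-5.2083, -5.1667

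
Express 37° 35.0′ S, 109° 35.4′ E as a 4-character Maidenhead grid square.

OF42

Add 180° to longitude and 90° to latitude: 289.59, 52.42.
Field: 289.59/20 → 14 → O, 52.42/10 → 5 → F; chars OF.
Square: 9.59/2 → 4, 2.42/1 → 2; chars 42.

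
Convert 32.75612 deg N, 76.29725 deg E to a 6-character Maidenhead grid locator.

MM82ds

Add 180° to longitude and 90° to latitude: 256.2973, 122.7561.
Field: 256.2973/20 → 12 → M, 122.7561/10 → 12 → M; chars MM.
Square: 16.2973/2 → 8, 2.7561/1 → 2; chars 82.
Subsquare: 0.2973/0.0833333 → 3 → d, 0.7561/0.0416667 → 18 → s; chars ds.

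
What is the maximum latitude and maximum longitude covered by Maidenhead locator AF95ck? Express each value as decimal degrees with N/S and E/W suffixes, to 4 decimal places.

34.5417° S, 161.7500° W

Field A=0, F=5: +0·20° lon, +5·10° lat → SW at lon -180°, lat -40°.
Square 9, 5: +9·2° lon, +5·1° lat → SW at lon -162°, lat -35°.
Subsquare c=2, k=10: +2·0.0833333° lon, +10·0.0416667° lat → SW at lon -161.833°, lat -34.5833°.
Cell spans 0.0833333° lon × 0.0416667° lat. NE corner is SW corner plus one full cell.
latitude 34.5417° S, longitude 161.7500° W.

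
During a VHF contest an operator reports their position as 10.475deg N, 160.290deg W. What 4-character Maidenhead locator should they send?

Offset from 180°W / 90°S: lon 19.71°, lat 100.47°.
Field: lon ⌊19.71/20⌋ = 0 → A; lat ⌊100.47/10⌋ = 10 → K.
Square: lon ⌊19.71/2⌋ = 9; lat ⌊0.47/1⌋ = 0.

AK90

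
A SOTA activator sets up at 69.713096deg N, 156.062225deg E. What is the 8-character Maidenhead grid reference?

QP89ar71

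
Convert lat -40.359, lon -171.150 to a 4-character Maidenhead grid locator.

AE49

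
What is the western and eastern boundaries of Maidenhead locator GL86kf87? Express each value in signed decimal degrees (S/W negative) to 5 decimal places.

-43.10000, -43.09167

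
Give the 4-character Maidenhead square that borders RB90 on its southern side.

RA99

Latitude square 0; −1 → -1, wraps to 9, carry into field.
Latitude field B = 1; −1 → 0 = A.
The longitude characters are unchanged.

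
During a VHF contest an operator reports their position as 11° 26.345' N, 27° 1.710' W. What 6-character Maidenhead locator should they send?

HK61lk

Add 180° to longitude and 90° to latitude: 152.9715, 101.4391.
Field: lon ⌊152.9715/20⌋ = 7 → H; lat ⌊101.4391/10⌋ = 10 → K.
Square: lon ⌊12.9715/2⌋ = 6; lat ⌊1.4391/1⌋ = 1.
Subsquare: lon ⌊0.9715/0.0833333⌋ = 11 → l; lat ⌊0.4391/0.0416667⌋ = 10 → k.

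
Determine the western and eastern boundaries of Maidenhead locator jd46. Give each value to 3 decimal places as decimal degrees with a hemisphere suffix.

8.000° E, 10.000° E

Field J=9, D=3: +9·20° lon, +3·10° lat → SW at lon 0°, lat -60°.
Square 4, 6: +4·2° lon, +6·1° lat → SW at lon 8°, lat -54°.
Cell spans 2° lon × 1° lat.
west 8.000° E, east 10.000° E.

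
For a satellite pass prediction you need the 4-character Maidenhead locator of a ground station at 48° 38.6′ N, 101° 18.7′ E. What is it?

Shift to the Maidenhead origin (180°W, 90°S): lon 281.31, lat 138.64.
Field (20°×10°, letters A–R): 281.31/20 → 14 → O, 138.64/10 → 13 → N; chars ON.
Square (2°×1°, digits 0–9): 1.31/2 → 0, 8.64/1 → 8; chars 08.

ON08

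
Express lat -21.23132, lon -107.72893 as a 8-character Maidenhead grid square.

DG68ds24

Shift to the Maidenhead origin (180°W, 90°S): lon 72.27107, lat 68.76868.
Field: 72.27107/20 → 3 → D, 68.76868/10 → 6 → G; chars DG.
Square: 12.27107/2 → 6, 8.76868/1 → 8; chars 68.
Subsquare: 0.27107/0.0833333 → 3 → d, 0.76868/0.0416667 → 18 → s; chars ds.
Extended square: 0.02107/0.00833333 → 2, 0.01868/0.00416667 → 4; chars 24.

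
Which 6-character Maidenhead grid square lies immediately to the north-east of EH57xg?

EH67ah

Longitude subsquare x = 23; +1 → 24, wraps to 0 = a, carry into square.
Longitude square 5; +1 → 6.
Latitude subsquare g = 6; +1 → 7 = h.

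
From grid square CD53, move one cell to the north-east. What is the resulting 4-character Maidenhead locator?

Longitude square 5; +1 → 6.
Latitude square 3; +1 → 4.

CD64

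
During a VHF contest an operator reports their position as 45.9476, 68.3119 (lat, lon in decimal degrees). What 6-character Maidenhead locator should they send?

MN45dw

Shift to the Maidenhead origin (180°W, 90°S): lon 248.3119, lat 135.9476.
Field: lon ⌊248.3119/20⌋ = 12 → M; lat ⌊135.9476/10⌋ = 13 → N.
Square: lon ⌊8.3119/2⌋ = 4; lat ⌊5.9476/1⌋ = 5.
Subsquare: lon ⌊0.3119/0.0833333⌋ = 3 → d; lat ⌊0.9476/0.0416667⌋ = 22 → w.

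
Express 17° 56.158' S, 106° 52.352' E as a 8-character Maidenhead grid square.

OH32kb45

Shift to the Maidenhead origin (180°W, 90°S): lon 286.87253, lat 72.06403.
Field (20°×10°, letters A–R): 286.87253/20 → 14 → O, 72.06403/10 → 7 → H; chars OH.
Square (2°×1°, digits 0–9): 6.87253/2 → 3, 2.06403/1 → 2; chars 32.
Subsquare (5′×2.5′, letters a–x): 0.87253/0.0833333 → 10 → k, 0.06403/0.0416667 → 1 → b; chars kb.
Extended square (30″×15″, digits 0–9): 0.03920/0.00833333 → 4, 0.02237/0.00416667 → 5; chars 45.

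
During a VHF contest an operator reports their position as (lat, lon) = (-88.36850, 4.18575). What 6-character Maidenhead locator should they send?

JA21cp

Shift to the Maidenhead origin (180°W, 90°S): lon 184.1858, lat 1.6315.
Field: lon ⌊184.1858/20⌋ = 9 → J; lat ⌊1.6315/10⌋ = 0 → A.
Square: lon ⌊4.1858/2⌋ = 2; lat ⌊1.6315/1⌋ = 1.
Subsquare: lon ⌊0.1858/0.0833333⌋ = 2 → c; lat ⌊0.6315/0.0416667⌋ = 15 → p.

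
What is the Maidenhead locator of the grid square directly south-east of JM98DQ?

Longitude subsquare d = 3; +1 → 4 = e.
Latitude subsquare q = 16; −1 → 15 = p.

JM98ep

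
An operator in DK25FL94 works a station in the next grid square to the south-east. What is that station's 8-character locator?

Longitude extended square 9; +1 → 10, wraps to 0, carry into subsquare.
Longitude subsquare f = 5; +1 → 6 = g.
Latitude extended square 4; −1 → 3.

DK25gl03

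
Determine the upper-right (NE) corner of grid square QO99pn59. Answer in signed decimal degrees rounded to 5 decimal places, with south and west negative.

59.58333, 159.30000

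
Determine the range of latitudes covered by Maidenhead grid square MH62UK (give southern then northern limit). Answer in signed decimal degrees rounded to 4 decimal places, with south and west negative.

-17.5833, -17.5417

Field M=12, H=7: +12·20° lon, +7·10° lat → SW at lon 60°, lat -20°.
Square 6, 2: +6·2° lon, +2·1° lat → SW at lon 72°, lat -18°.
Subsquare u=20, k=10: +20·0.0833333° lon, +10·0.0416667° lat → SW at lon 73.6667°, lat -17.5833°.
Cell spans 0.0833333° lon × 0.0416667° lat.
south -17.5833, north -17.5417.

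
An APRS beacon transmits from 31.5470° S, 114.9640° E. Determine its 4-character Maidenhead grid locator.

OF78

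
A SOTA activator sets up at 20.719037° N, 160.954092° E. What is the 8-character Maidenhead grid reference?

RL00lr42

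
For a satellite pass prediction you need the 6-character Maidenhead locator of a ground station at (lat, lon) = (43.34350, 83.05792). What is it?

NN13mi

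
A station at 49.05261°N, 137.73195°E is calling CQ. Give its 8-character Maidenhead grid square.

Add 180° to longitude and 90° to latitude: 317.73195, 139.05261.
Field: 317.73195/20 → 15 → P, 139.05261/10 → 13 → N; chars PN.
Square: 17.73195/2 → 8, 9.05261/1 → 9; chars 89.
Subsquare: 1.73195/0.0833333 → 20 → u, 0.05261/0.0416667 → 1 → b; chars ub.
Extended square: 0.06528/0.00833333 → 7, 0.01094/0.00416667 → 2; chars 72.

PN89ub72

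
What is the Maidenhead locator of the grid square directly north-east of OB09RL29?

Longitude extended square 2; +1 → 3.
Latitude extended square 9; +1 → 10, wraps to 0, carry into subsquare.
Latitude subsquare l = 11; +1 → 12 = m.

OB09rm30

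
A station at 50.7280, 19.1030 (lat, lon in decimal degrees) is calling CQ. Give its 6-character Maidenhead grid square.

JO90nr

Add 180° to longitude and 90° to latitude: 199.1030, 140.7280.
Field (20°×10°, letters A–R): lon ⌊199.1030/20⌋ = 9 → J; lat ⌊140.7280/10⌋ = 14 → O.
Square (2°×1°, digits 0–9): lon ⌊19.1030/2⌋ = 9; lat ⌊0.7280/1⌋ = 0.
Subsquare (5′×2.5′, letters a–x): lon ⌊1.1030/0.0833333⌋ = 13 → n; lat ⌊0.7280/0.0416667⌋ = 17 → r.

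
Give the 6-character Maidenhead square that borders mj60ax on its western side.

MJ50xx

Longitude subsquare a = 0; −1 → -1, wraps to 23 = x, carry into square.
Longitude square 6; −1 → 5.
The latitude characters are unchanged.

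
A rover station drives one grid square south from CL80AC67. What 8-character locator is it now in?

CL80ac66

Latitude extended square 7; −1 → 6.
The longitude characters are unchanged.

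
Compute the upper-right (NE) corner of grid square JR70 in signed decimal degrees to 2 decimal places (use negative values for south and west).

81.00, 16.00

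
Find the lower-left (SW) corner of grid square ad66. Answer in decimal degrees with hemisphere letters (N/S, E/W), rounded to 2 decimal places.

54.00° S, 168.00° W

Field A=0, D=3: +0·20° lon, +3·10° lat → SW at lon -180°, lat -60°.
Square 6, 6: +6·2° lon, +6·1° lat → SW at lon -168°, lat -54°.
latitude 54.00° S, longitude 168.00° W.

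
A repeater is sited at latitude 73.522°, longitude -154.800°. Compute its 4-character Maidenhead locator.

Shift to the Maidenhead origin (180°W, 90°S): lon 25.20, lat 163.52.
Field (20°×10°, letters A–R): lon ⌊25.20/20⌋ = 1 → B; lat ⌊163.52/10⌋ = 16 → Q.
Square (2°×1°, digits 0–9): lon ⌊5.20/2⌋ = 2; lat ⌊3.52/1⌋ = 3.

BQ23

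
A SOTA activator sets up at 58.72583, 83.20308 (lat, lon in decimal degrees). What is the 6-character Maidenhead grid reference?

NO18or

Add 180° to longitude and 90° to latitude: 263.2031, 148.7258.
Field: lon ⌊263.2031/20⌋ = 13 → N; lat ⌊148.7258/10⌋ = 14 → O.
Square: lon ⌊3.2031/2⌋ = 1; lat ⌊8.7258/1⌋ = 8.
Subsquare: lon ⌊1.2031/0.0833333⌋ = 14 → o; lat ⌊0.7258/0.0416667⌋ = 17 → r.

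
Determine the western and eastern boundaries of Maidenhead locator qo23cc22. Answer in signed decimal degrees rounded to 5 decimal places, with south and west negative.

144.18333, 144.19167

Field Q=16, O=14: +16·20° lon, +14·10° lat → SW at lon 140°, lat 50°.
Square 2, 3: +2·2° lon, +3·1° lat → SW at lon 144°, lat 53°.
Subsquare c=2, c=2: +2·0.0833333° lon, +2·0.0416667° lat → SW at lon 144.167°, lat 53.0833°.
Extended square 2, 2: +2·0.00833333° lon, +2·0.00416667° lat → SW at lon 144.183°, lat 53.0917°.
Cell spans 0.00833333° lon × 0.00416667° lat.
west 144.18333, east 144.19167.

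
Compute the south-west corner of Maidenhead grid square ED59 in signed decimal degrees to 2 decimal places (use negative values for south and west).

-51.00, -90.00

Field E=4, D=3: +4·20° lon, +3·10° lat → SW at lon -100°, lat -60°.
Square 5, 9: +5·2° lon, +9·1° lat → SW at lon -90°, lat -51°.
latitude -51.00, longitude -90.00.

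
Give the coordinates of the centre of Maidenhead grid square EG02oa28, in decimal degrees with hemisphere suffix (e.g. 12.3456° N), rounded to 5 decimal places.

27.96458° S, 98.81250° W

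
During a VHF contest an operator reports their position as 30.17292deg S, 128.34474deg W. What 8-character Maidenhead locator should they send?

Add 180° to longitude and 90° to latitude: 51.65526, 59.82708.
Field: lon ⌊51.65526/20⌋ = 2 → C; lat ⌊59.82708/10⌋ = 5 → F.
Square: lon ⌊11.65526/2⌋ = 5; lat ⌊9.82708/1⌋ = 9.
Subsquare: lon ⌊1.65526/0.0833333⌋ = 19 → t; lat ⌊0.82708/0.0416667⌋ = 19 → t.
Extended square: lon ⌊0.07193/0.00833333⌋ = 8; lat ⌊0.03541/0.00416667⌋ = 8.

CF59tt88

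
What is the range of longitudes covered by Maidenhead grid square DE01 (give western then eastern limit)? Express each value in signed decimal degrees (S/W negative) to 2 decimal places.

Field D=3, E=4: +3·20° lon, +4·10° lat → SW at lon -120°, lat -50°.
Square 0, 1: +0·2° lon, +1·1° lat → SW at lon -120°, lat -49°.
Cell spans 2° lon × 1° lat.
west -120.00, east -118.00.

-120.00, -118.00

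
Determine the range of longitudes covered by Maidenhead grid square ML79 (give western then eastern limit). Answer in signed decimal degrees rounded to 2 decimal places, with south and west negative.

74.00, 76.00

Field M=12, L=11: +12·20° lon, +11·10° lat → SW at lon 60°, lat 20°.
Square 7, 9: +7·2° lon, +9·1° lat → SW at lon 74°, lat 29°.
Cell spans 2° lon × 1° lat.
west 74.00, east 76.00.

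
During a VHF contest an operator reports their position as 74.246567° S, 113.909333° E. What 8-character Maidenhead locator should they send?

Shift to the Maidenhead origin (180°W, 90°S): lon 293.90933, lat 15.75343.
Field: lon ⌊293.90933/20⌋ = 14 → O; lat ⌊15.75343/10⌋ = 1 → B.
Square: lon ⌊13.90933/2⌋ = 6; lat ⌊5.75343/1⌋ = 5.
Subsquare: lon ⌊1.90933/0.0833333⌋ = 22 → w; lat ⌊0.75343/0.0416667⌋ = 18 → s.
Extended square: lon ⌊0.07600/0.00833333⌋ = 9; lat ⌊0.00343/0.00416667⌋ = 0.

OB65ws90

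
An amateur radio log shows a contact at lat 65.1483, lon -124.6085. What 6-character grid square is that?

CP75qd

Add 180° to longitude and 90° to latitude: 55.3915, 155.1483.
Field: lon ⌊55.3915/20⌋ = 2 → C; lat ⌊155.1483/10⌋ = 15 → P.
Square: lon ⌊15.3915/2⌋ = 7; lat ⌊5.1483/1⌋ = 5.
Subsquare: lon ⌊1.3915/0.0833333⌋ = 16 → q; lat ⌊0.1483/0.0416667⌋ = 3 → d.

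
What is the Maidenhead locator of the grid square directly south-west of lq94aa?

LQ83xx

Longitude subsquare a = 0; −1 → -1, wraps to 23 = x, carry into square.
Longitude square 9; −1 → 8.
Latitude subsquare a = 0; −1 → -1, wraps to 23 = x, carry into square.
Latitude square 4; −1 → 3.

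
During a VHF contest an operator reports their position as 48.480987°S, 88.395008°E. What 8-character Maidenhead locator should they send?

Add 180° to longitude and 90° to latitude: 268.39501, 41.51901.
Field: 268.39501/20 → 13 → N, 41.51901/10 → 4 → E; chars NE.
Square: 8.39501/2 → 4, 1.51901/1 → 1; chars 41.
Subsquare: 0.39501/0.0833333 → 4 → e, 0.51901/0.0416667 → 12 → m; chars em.
Extended square: 0.06167/0.00833333 → 7, 0.01901/0.00416667 → 4; chars 74.

NE41em74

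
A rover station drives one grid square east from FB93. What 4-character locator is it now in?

GB03

Longitude square 9; +1 → 10, wraps to 0, carry into field.
Longitude field F = 5; +1 → 6 = G.
The latitude characters are unchanged.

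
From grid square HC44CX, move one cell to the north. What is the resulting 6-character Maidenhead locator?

HC45ca

Latitude subsquare x = 23; +1 → 24, wraps to 0 = a, carry into square.
Latitude square 4; +1 → 5.
The longitude characters are unchanged.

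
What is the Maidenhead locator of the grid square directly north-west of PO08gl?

PO08fm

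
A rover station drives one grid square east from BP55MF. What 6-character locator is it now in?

BP55nf

Longitude subsquare m = 12; +1 → 13 = n.
The latitude characters are unchanged.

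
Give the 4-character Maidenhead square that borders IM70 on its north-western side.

IM61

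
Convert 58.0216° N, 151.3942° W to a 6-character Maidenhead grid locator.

BO48ha

Offset from 180°W / 90°S: lon 28.6058°, lat 148.0216°.
Field: 28.6058/20 → 1 → B, 148.0216/10 → 14 → O; chars BO.
Square: 8.6058/2 → 4, 8.0216/1 → 8; chars 48.
Subsquare: 0.6058/0.0833333 → 7 → h, 0.0216/0.0416667 → 0 → a; chars ha.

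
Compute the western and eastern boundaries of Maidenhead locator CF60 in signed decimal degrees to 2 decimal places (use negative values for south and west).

Field C=2, F=5: +2·20° lon, +5·10° lat → SW at lon -140°, lat -40°.
Square 6, 0: +6·2° lon, +0·1° lat → SW at lon -128°, lat -40°.
Cell spans 2° lon × 1° lat.
west -128.00, east -126.00.

-128.00, -126.00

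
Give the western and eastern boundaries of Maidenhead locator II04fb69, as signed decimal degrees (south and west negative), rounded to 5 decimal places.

Field I=8, I=8: +8·20° lon, +8·10° lat → SW at lon -20°, lat -10°.
Square 0, 4: +0·2° lon, +4·1° lat → SW at lon -20°, lat -6°.
Subsquare f=5, b=1: +5·0.0833333° lon, +1·0.0416667° lat → SW at lon -19.5833°, lat -5.95833°.
Extended square 6, 9: +6·0.00833333° lon, +9·0.00416667° lat → SW at lon -19.5333°, lat -5.92083°.
Cell spans 0.00833333° lon × 0.00416667° lat.
west -19.53333, east -19.52500.

-19.53333, -19.52500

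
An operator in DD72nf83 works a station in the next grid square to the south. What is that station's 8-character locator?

DD72nf82

Latitude extended square 3; −1 → 2.
The longitude characters are unchanged.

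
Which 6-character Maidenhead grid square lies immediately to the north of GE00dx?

GE01da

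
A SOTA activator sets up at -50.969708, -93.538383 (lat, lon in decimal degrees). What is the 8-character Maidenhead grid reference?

Add 180° to longitude and 90° to latitude: 86.46162, 39.03029.
Field: lon ⌊86.46162/20⌋ = 4 → E; lat ⌊39.03029/10⌋ = 3 → D.
Square: lon ⌊6.46162/2⌋ = 3; lat ⌊9.03029/1⌋ = 9.
Subsquare: lon ⌊0.46162/0.0833333⌋ = 5 → f; lat ⌊0.03029/0.0416667⌋ = 0 → a.
Extended square: lon ⌊0.04495/0.00833333⌋ = 5; lat ⌊0.03029/0.00416667⌋ = 7.

ED39fa57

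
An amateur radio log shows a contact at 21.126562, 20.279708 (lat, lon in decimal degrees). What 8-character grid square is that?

KL01dd30

Offset from 180°W / 90°S: lon 200.27971°, lat 111.12656°.
Field: 200.27971/20 → 10 → K, 111.12656/10 → 11 → L; chars KL.
Square: 0.27971/2 → 0, 1.12656/1 → 1; chars 01.
Subsquare: 0.27971/0.0833333 → 3 → d, 0.12656/0.0416667 → 3 → d; chars dd.
Extended square: 0.02971/0.00833333 → 3, 0.00156/0.00416667 → 0; chars 30.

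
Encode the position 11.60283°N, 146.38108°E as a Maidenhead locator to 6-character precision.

QK31eo

Shift to the Maidenhead origin (180°W, 90°S): lon 326.3811, lat 101.6028.
Field: 326.3811/20 → 16 → Q, 101.6028/10 → 10 → K; chars QK.
Square: 6.3811/2 → 3, 1.6028/1 → 1; chars 31.
Subsquare: 0.3811/0.0833333 → 4 → e, 0.6028/0.0416667 → 14 → o; chars eo.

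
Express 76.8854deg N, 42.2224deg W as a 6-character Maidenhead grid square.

Add 180° to longitude and 90° to latitude: 137.7776, 166.8854.
Field: 137.7776/20 → 6 → G, 166.8854/10 → 16 → Q; chars GQ.
Square: 17.7776/2 → 8, 6.8854/1 → 6; chars 86.
Subsquare: 1.7776/0.0833333 → 21 → v, 0.8854/0.0416667 → 21 → v; chars vv.

GQ86vv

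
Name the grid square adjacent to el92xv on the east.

FL02av

Longitude subsquare x = 23; +1 → 24, wraps to 0 = a, carry into square.
Longitude square 9; +1 → 10, wraps to 0, carry into field.
Longitude field E = 4; +1 → 5 = F.
The latitude characters are unchanged.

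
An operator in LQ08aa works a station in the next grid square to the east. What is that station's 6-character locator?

LQ08ba

Longitude subsquare a = 0; +1 → 1 = b.
The latitude characters are unchanged.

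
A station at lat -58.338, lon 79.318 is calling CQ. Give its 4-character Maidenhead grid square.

MD91

Shift to the Maidenhead origin (180°W, 90°S): lon 259.32, lat 31.66.
Field (20°×10°, letters A–R): lon ⌊259.32/20⌋ = 12 → M; lat ⌊31.66/10⌋ = 3 → D.
Square (2°×1°, digits 0–9): lon ⌊19.32/2⌋ = 9; lat ⌊1.66/1⌋ = 1.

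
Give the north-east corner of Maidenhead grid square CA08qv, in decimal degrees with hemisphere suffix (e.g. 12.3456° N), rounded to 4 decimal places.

81.0833° S, 138.5833° W

Field C=2, A=0: +2·20° lon, +0·10° lat → SW at lon -140°, lat -90°.
Square 0, 8: +0·2° lon, +8·1° lat → SW at lon -140°, lat -82°.
Subsquare q=16, v=21: +16·0.0833333° lon, +21·0.0416667° lat → SW at lon -138.667°, lat -81.125°.
Cell spans 0.0833333° lon × 0.0416667° lat. NE corner is SW corner plus one full cell.
latitude 81.0833° S, longitude 138.5833° W.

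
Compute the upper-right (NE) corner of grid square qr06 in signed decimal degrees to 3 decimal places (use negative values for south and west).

87.000, 142.000

Field Q=16, R=17: +16·20° lon, +17·10° lat → SW at lon 140°, lat 80°.
Square 0, 6: +0·2° lon, +6·1° lat → SW at lon 140°, lat 86°.
Cell spans 2° lon × 1° lat. NE corner is SW corner plus one full cell.
latitude 87.000, longitude 142.000.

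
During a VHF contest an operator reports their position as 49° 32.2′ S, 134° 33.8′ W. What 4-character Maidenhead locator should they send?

CE20

Add 180° to longitude and 90° to latitude: 45.44, 40.46.
Field (20°×10°, letters A–R): lon ⌊45.44/20⌋ = 2 → C; lat ⌊40.46/10⌋ = 4 → E.
Square (2°×1°, digits 0–9): lon ⌊5.44/2⌋ = 2; lat ⌊0.46/1⌋ = 0.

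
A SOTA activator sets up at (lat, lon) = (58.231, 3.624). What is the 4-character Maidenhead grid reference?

JO18

Offset from 180°W / 90°S: lon 183.62°, lat 148.23°.
Field: 183.62/20 → 9 → J, 148.23/10 → 14 → O; chars JO.
Square: 3.62/2 → 1, 8.23/1 → 8; chars 18.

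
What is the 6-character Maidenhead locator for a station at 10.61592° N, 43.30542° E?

Add 180° to longitude and 90° to latitude: 223.3054, 100.6159.
Field (20°×10°, letters A–R): 223.3054/20 → 11 → L, 100.6159/10 → 10 → K; chars LK.
Square (2°×1°, digits 0–9): 3.3054/2 → 1, 0.6159/1 → 0; chars 10.
Subsquare (5′×2.5′, letters a–x): 1.3054/0.0833333 → 15 → p, 0.6159/0.0416667 → 14 → o; chars po.

LK10po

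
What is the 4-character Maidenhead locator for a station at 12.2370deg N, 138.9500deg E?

PK92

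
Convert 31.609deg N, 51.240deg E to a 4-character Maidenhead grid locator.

LM51

Add 180° to longitude and 90° to latitude: 231.24, 121.61.
Field (20°×10°, letters A–R): lon ⌊231.24/20⌋ = 11 → L; lat ⌊121.61/10⌋ = 12 → M.
Square (2°×1°, digits 0–9): lon ⌊11.24/2⌋ = 5; lat ⌊1.61/1⌋ = 1.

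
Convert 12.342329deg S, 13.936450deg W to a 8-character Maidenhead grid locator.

Offset from 180°W / 90°S: lon 166.06355°, lat 77.65767°.
Field (20°×10°, letters A–R): lon ⌊166.06355/20⌋ = 8 → I; lat ⌊77.65767/10⌋ = 7 → H.
Square (2°×1°, digits 0–9): lon ⌊6.06355/2⌋ = 3; lat ⌊7.65767/1⌋ = 7.
Subsquare (5′×2.5′, letters a–x): lon ⌊0.06355/0.0833333⌋ = 0 → a; lat ⌊0.65767/0.0416667⌋ = 15 → p.
Extended square (30″×15″, digits 0–9): lon ⌊0.06355/0.00833333⌋ = 7; lat ⌊0.03267/0.00416667⌋ = 7.

IH37ap77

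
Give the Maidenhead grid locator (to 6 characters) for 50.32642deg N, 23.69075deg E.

Add 180° to longitude and 90° to latitude: 203.6908, 140.3264.
Field: lon ⌊203.6908/20⌋ = 10 → K; lat ⌊140.3264/10⌋ = 14 → O.
Square: lon ⌊3.6908/2⌋ = 1; lat ⌊0.3264/1⌋ = 0.
Subsquare: lon ⌊1.6908/0.0833333⌋ = 20 → u; lat ⌊0.3264/0.0416667⌋ = 7 → h.

KO10uh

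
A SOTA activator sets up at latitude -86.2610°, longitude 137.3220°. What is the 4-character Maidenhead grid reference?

Add 180° to longitude and 90° to latitude: 317.32, 3.74.
Field (20°×10°, letters A–R): 317.32/20 → 15 → P, 3.74/10 → 0 → A; chars PA.
Square (2°×1°, digits 0–9): 17.32/2 → 8, 3.74/1 → 3; chars 83.

PA83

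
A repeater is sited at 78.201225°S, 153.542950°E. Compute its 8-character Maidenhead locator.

Offset from 180°W / 90°S: lon 333.54295°, lat 11.79878°.
Field: lon ⌊333.54295/20⌋ = 16 → Q; lat ⌊11.79878/10⌋ = 1 → B.
Square: lon ⌊13.54295/2⌋ = 6; lat ⌊1.79878/1⌋ = 1.
Subsquare: lon ⌊1.54295/0.0833333⌋ = 18 → s; lat ⌊0.79878/0.0416667⌋ = 19 → t.
Extended square: lon ⌊0.04295/0.00833333⌋ = 5; lat ⌊0.00711/0.00416667⌋ = 1.

QB61st51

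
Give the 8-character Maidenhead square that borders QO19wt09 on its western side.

Longitude extended square 0; −1 → -1, wraps to 9, carry into subsquare.
Longitude subsquare w = 22; −1 → 21 = v.
The latitude characters are unchanged.

QO19vt99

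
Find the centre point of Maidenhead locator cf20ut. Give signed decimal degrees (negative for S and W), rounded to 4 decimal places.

Field C=2, F=5: +2·20° lon, +5·10° lat → SW at lon -140°, lat -40°.
Square 2, 0: +2·2° lon, +0·1° lat → SW at lon -136°, lat -40°.
Subsquare u=20, t=19: +20·0.0833333° lon, +19·0.0416667° lat → SW at lon -134.333°, lat -39.2083°.
Cell spans 0.0833333° lon × 0.0416667° lat. Centre is SW corner plus half of each.
latitude -39.1875, longitude -134.2917.

-39.1875, -134.2917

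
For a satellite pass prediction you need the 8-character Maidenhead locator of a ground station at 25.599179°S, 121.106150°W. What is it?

CG94kj76

Add 180° to longitude and 90° to latitude: 58.89385, 64.40082.
Field: lon ⌊58.89385/20⌋ = 2 → C; lat ⌊64.40082/10⌋ = 6 → G.
Square: lon ⌊18.89385/2⌋ = 9; lat ⌊4.40082/1⌋ = 4.
Subsquare: lon ⌊0.89385/0.0833333⌋ = 10 → k; lat ⌊0.40082/0.0416667⌋ = 9 → j.
Extended square: lon ⌊0.06052/0.00833333⌋ = 7; lat ⌊0.02582/0.00416667⌋ = 6.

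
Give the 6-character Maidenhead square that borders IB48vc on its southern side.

Latitude subsquare c = 2; −1 → 1 = b.
The longitude characters are unchanged.

IB48vb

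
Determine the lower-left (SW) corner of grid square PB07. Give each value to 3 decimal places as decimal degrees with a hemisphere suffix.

Field P=15, B=1: +15·20° lon, +1·10° lat → SW at lon 120°, lat -80°.
Square 0, 7: +0·2° lon, +7·1° lat → SW at lon 120°, lat -73°.
latitude 73.000° S, longitude 120.000° E.

73.000° S, 120.000° E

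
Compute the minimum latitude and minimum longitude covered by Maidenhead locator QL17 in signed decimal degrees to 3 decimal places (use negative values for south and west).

Field Q=16, L=11: +16·20° lon, +11·10° lat → SW at lon 140°, lat 20°.
Square 1, 7: +1·2° lon, +7·1° lat → SW at lon 142°, lat 27°.
latitude 27.000, longitude 142.000.

27.000, 142.000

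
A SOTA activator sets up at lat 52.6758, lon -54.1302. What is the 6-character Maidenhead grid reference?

Shift to the Maidenhead origin (180°W, 90°S): lon 125.8698, lat 142.6758.
Field (20°×10°, letters A–R): 125.8698/20 → 6 → G, 142.6758/10 → 14 → O; chars GO.
Square (2°×1°, digits 0–9): 5.8698/2 → 2, 2.6758/1 → 2; chars 22.
Subsquare (5′×2.5′, letters a–x): 1.8698/0.0833333 → 22 → w, 0.6758/0.0416667 → 16 → q; chars wq.

GO22wq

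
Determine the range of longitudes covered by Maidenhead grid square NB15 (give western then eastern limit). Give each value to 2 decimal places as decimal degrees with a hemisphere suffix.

Field N=13, B=1: +13·20° lon, +1·10° lat → SW at lon 80°, lat -80°.
Square 1, 5: +1·2° lon, +5·1° lat → SW at lon 82°, lat -75°.
Cell spans 2° lon × 1° lat.
west 82.00° E, east 84.00° E.

82.00° E, 84.00° E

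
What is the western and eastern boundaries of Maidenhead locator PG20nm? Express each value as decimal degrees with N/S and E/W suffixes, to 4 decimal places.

125.0833° E, 125.1667° E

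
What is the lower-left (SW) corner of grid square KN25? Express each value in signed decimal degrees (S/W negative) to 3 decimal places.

45.000, 24.000

Field K=10, N=13: +10·20° lon, +13·10° lat → SW at lon 20°, lat 40°.
Square 2, 5: +2·2° lon, +5·1° lat → SW at lon 24°, lat 45°.
latitude 45.000, longitude 24.000.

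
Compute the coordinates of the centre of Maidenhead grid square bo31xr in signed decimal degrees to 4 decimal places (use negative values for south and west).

51.7292, -152.0417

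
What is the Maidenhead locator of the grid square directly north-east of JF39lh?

Longitude subsquare l = 11; +1 → 12 = m.
Latitude subsquare h = 7; +1 → 8 = i.

JF39mi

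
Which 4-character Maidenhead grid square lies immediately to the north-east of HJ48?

HJ59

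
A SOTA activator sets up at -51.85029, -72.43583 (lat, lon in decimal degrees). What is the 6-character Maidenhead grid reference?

Add 180° to longitude and 90° to latitude: 107.5642, 38.1497.
Field: lon ⌊107.5642/20⌋ = 5 → F; lat ⌊38.1497/10⌋ = 3 → D.
Square: lon ⌊7.5642/2⌋ = 3; lat ⌊8.1497/1⌋ = 8.
Subsquare: lon ⌊1.5642/0.0833333⌋ = 18 → s; lat ⌊0.1497/0.0416667⌋ = 3 → d.

FD38sd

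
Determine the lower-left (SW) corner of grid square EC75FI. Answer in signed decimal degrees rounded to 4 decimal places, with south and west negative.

-64.6667, -85.5833

Field E=4, C=2: +4·20° lon, +2·10° lat → SW at lon -100°, lat -70°.
Square 7, 5: +7·2° lon, +5·1° lat → SW at lon -86°, lat -65°.
Subsquare f=5, i=8: +5·0.0833333° lon, +8·0.0416667° lat → SW at lon -85.5833°, lat -64.6667°.
latitude -64.6667, longitude -85.5833.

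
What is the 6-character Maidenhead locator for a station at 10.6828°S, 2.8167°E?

Offset from 180°W / 90°S: lon 182.8167°, lat 79.3172°.
Field: 182.8167/20 → 9 → J, 79.3172/10 → 7 → H; chars JH.
Square: 2.8167/2 → 1, 9.3172/1 → 9; chars 19.
Subsquare: 0.8167/0.0833333 → 9 → j, 0.3172/0.0416667 → 7 → h; chars jh.

JH19jh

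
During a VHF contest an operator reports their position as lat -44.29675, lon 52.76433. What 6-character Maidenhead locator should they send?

Add 180° to longitude and 90° to latitude: 232.7643, 45.7032.
Field: 232.7643/20 → 11 → L, 45.7032/10 → 4 → E; chars LE.
Square: 12.7643/2 → 6, 5.7032/1 → 5; chars 65.
Subsquare: 0.7643/0.0833333 → 9 → j, 0.7032/0.0416667 → 16 → q; chars jq.

LE65jq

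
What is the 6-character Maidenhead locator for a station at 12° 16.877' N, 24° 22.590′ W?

HK72tg

Offset from 180°W / 90°S: lon 155.6235°, lat 102.2813°.
Field (20°×10°, letters A–R): lon ⌊155.6235/20⌋ = 7 → H; lat ⌊102.2813/10⌋ = 10 → K.
Square (2°×1°, digits 0–9): lon ⌊15.6235/2⌋ = 7; lat ⌊2.2813/1⌋ = 2.
Subsquare (5′×2.5′, letters a–x): lon ⌊1.6235/0.0833333⌋ = 19 → t; lat ⌊0.2813/0.0416667⌋ = 6 → g.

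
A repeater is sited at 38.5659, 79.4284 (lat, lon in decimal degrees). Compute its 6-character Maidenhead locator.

Shift to the Maidenhead origin (180°W, 90°S): lon 259.4284, lat 128.5659.
Field: 259.4284/20 → 12 → M, 128.5659/10 → 12 → M; chars MM.
Square: 19.4284/2 → 9, 8.5659/1 → 8; chars 98.
Subsquare: 1.4284/0.0833333 → 17 → r, 0.5659/0.0416667 → 13 → n; chars rn.

MM98rn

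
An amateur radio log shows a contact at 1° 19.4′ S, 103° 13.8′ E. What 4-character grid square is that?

OI18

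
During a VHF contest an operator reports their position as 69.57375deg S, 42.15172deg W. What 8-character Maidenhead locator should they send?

GC80wk12

Offset from 180°W / 90°S: lon 137.84828°, lat 20.42625°.
Field (20°×10°, letters A–R): 137.84828/20 → 6 → G, 20.42625/10 → 2 → C; chars GC.
Square (2°×1°, digits 0–9): 17.84828/2 → 8, 0.42625/1 → 0; chars 80.
Subsquare (5′×2.5′, letters a–x): 1.84828/0.0833333 → 22 → w, 0.42625/0.0416667 → 10 → k; chars wk.
Extended square (30″×15″, digits 0–9): 0.01495/0.00833333 → 1, 0.00958/0.00416667 → 2; chars 12.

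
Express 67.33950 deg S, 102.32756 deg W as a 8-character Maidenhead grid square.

Add 180° to longitude and 90° to latitude: 77.67244, 22.66050.
Field (20°×10°, letters A–R): 77.67244/20 → 3 → D, 22.66050/10 → 2 → C; chars DC.
Square (2°×1°, digits 0–9): 17.67244/2 → 8, 2.66050/1 → 2; chars 82.
Subsquare (5′×2.5′, letters a–x): 1.67244/0.0833333 → 20 → u, 0.66050/0.0416667 → 15 → p; chars up.
Extended square (30″×15″, digits 0–9): 0.00577/0.00833333 → 0, 0.03550/0.00416667 → 8; chars 08.

DC82up08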